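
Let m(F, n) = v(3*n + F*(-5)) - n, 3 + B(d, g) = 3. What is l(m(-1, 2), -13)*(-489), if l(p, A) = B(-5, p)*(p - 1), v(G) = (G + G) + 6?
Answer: 0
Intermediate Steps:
B(d, g) = 0 (B(d, g) = -3 + 3 = 0)
v(G) = 6 + 2*G (v(G) = 2*G + 6 = 6 + 2*G)
m(F, n) = 6 - 10*F + 5*n (m(F, n) = (6 + 2*(3*n + F*(-5))) - n = (6 + 2*(3*n - 5*F)) - n = (6 + 2*(-5*F + 3*n)) - n = (6 + (-10*F + 6*n)) - n = (6 - 10*F + 6*n) - n = 6 - 10*F + 5*n)
l(p, A) = 0 (l(p, A) = 0*(p - 1) = 0*(-1 + p) = 0)
l(m(-1, 2), -13)*(-489) = 0*(-489) = 0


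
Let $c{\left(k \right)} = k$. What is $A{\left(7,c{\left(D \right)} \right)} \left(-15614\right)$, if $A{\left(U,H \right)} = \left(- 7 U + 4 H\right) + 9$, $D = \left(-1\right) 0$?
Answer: $624560$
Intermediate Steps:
$D = 0$
$A{\left(U,H \right)} = 9 - 7 U + 4 H$
$A{\left(7,c{\left(D \right)} \right)} \left(-15614\right) = \left(9 - 49 + 4 \cdot 0\right) \left(-15614\right) = \left(9 - 49 + 0\right) \left(-15614\right) = \left(-40\right) \left(-15614\right) = 624560$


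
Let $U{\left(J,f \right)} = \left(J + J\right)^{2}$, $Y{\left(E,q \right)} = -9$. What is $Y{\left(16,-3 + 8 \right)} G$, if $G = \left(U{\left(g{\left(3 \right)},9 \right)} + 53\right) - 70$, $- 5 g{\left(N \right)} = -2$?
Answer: $\frac{3681}{25} \approx 147.24$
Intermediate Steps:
$g{\left(N \right)} = \frac{2}{5}$ ($g{\left(N \right)} = \left(- \frac{1}{5}\right) \left(-2\right) = \frac{2}{5}$)
$U{\left(J,f \right)} = 4 J^{2}$ ($U{\left(J,f \right)} = \left(2 J\right)^{2} = 4 J^{2}$)
$G = - \frac{409}{25}$ ($G = \left(4 \left(\frac{2}{5}\right)^{2} + 53\right) - 70 = \left(4 \cdot \frac{4}{25} + 53\right) - 70 = \left(\frac{16}{25} + 53\right) - 70 = \frac{1341}{25} - 70 = - \frac{409}{25} \approx -16.36$)
$Y{\left(16,-3 + 8 \right)} G = \left(-9\right) \left(- \frac{409}{25}\right) = \frac{3681}{25}$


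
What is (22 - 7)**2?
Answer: 225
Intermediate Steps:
(22 - 7)**2 = 15**2 = 225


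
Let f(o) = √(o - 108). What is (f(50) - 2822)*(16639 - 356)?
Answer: -45950626 + 16283*I*√58 ≈ -4.5951e+7 + 1.2401e+5*I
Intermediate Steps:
f(o) = √(-108 + o)
(f(50) - 2822)*(16639 - 356) = (√(-108 + 50) - 2822)*(16639 - 356) = (√(-58) - 2822)*16283 = (I*√58 - 2822)*16283 = (-2822 + I*√58)*16283 = -45950626 + 16283*I*√58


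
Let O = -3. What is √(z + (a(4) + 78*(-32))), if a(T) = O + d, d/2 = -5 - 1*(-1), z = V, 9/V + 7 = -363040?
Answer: I*√330430435659386/363047 ≈ 50.07*I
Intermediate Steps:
V = -9/363047 (V = 9/(-7 - 363040) = 9/(-363047) = 9*(-1/363047) = -9/363047 ≈ -2.4790e-5)
z = -9/363047 ≈ -2.4790e-5
d = -8 (d = 2*(-5 - 1*(-1)) = 2*(-5 + 1) = 2*(-4) = -8)
a(T) = -11 (a(T) = -3 - 8 = -11)
√(z + (a(4) + 78*(-32))) = √(-9/363047 + (-11 + 78*(-32))) = √(-9/363047 + (-11 - 2496)) = √(-9/363047 - 2507) = √(-910158838/363047) = I*√330430435659386/363047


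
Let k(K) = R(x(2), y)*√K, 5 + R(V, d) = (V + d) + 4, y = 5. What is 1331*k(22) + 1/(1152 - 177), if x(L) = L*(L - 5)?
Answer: 1/975 - 2662*√22 ≈ -12486.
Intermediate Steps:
x(L) = L*(-5 + L)
R(V, d) = -1 + V + d (R(V, d) = -5 + ((V + d) + 4) = -5 + (4 + V + d) = -1 + V + d)
k(K) = -2*√K (k(K) = (-1 + 2*(-5 + 2) + 5)*√K = (-1 + 2*(-3) + 5)*√K = (-1 - 6 + 5)*√K = -2*√K)
1331*k(22) + 1/(1152 - 177) = 1331*(-2*√22) + 1/(1152 - 177) = -2662*√22 + 1/975 = 1/975 - 2662*√22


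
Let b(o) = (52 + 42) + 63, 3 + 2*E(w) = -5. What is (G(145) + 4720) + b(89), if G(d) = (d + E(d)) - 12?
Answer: 5006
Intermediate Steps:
E(w) = -4 (E(w) = -3/2 + (1/2)*(-5) = -3/2 - 5/2 = -4)
b(o) = 157 (b(o) = 94 + 63 = 157)
G(d) = -16 + d (G(d) = (d - 4) - 12 = (-4 + d) - 12 = -16 + d)
(G(145) + 4720) + b(89) = ((-16 + 145) + 4720) + 157 = (129 + 4720) + 157 = 4849 + 157 = 5006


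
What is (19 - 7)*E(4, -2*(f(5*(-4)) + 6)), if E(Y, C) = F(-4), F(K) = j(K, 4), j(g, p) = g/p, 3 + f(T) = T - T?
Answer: -12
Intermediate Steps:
f(T) = -3 (f(T) = -3 + (T - T) = -3 + 0 = -3)
F(K) = K/4
E(Y, C) = -1 (E(Y, C) = (1/4)*(-4) = -1)
(19 - 7)*E(4, -2*(f(5*(-4)) + 6)) = (19 - 7)*(-1) = 12*(-1) = -12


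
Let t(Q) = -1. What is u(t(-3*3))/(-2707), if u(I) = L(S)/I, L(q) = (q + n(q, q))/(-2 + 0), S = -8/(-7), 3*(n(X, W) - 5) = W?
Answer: -137/113694 ≈ -0.0012050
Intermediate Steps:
n(X, W) = 5 + W/3
S = 8/7 (S = -8*(-⅐) = 8/7 ≈ 1.1429)
L(q) = -5/2 - 2*q/3 (L(q) = (q + (5 + q/3))/(-2 + 0) = (5 + 4*q/3)/(-2) = (5 + 4*q/3)*(-½) = -5/2 - 2*q/3)
u(I) = -137/(42*I) (u(I) = (-5/2 - ⅔*8/7)/I = (-5/2 - 16/21)/I = -137/(42*I))
u(t(-3*3))/(-2707) = -137/42/(-1)/(-2707) = -137/42*(-1)*(-1/2707) = (137/42)*(-1/2707) = -137/113694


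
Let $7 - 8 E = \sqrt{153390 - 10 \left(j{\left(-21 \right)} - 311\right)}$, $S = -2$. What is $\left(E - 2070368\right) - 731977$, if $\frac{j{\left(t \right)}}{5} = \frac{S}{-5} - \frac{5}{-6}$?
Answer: $- \frac{22418753}{8} - \frac{\sqrt{1407945}}{24} \approx -2.8024 \cdot 10^{6}$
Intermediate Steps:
$j{\left(t \right)} = \frac{37}{6}$ ($j{\left(t \right)} = 5 \left(- \frac{2}{-5} - \frac{5}{-6}\right) = 5 \left(\left(-2\right) \left(- \frac{1}{5}\right) - - \frac{5}{6}\right) = 5 \left(\frac{2}{5} + \frac{5}{6}\right) = 5 \cdot \frac{37}{30} = \frac{37}{6}$)
$E = \frac{7}{8} - \frac{\sqrt{1407945}}{24}$ ($E = \frac{7}{8} - \frac{\sqrt{153390 - 10 \left(\frac{37}{6} - 311\right)}}{8} = \frac{7}{8} - \frac{\sqrt{153390 - - \frac{9145}{3}}}{8} = \frac{7}{8} - \frac{\sqrt{153390 + \frac{9145}{3}}}{8} = \frac{7}{8} - \frac{\sqrt{\frac{469315}{3}}}{8} = \frac{7}{8} - \frac{\frac{1}{3} \sqrt{1407945}}{8} = \frac{7}{8} - \frac{\sqrt{1407945}}{24} \approx -48.565$)
$\left(E - 2070368\right) - 731977 = \left(\left(\frac{7}{8} - \frac{\sqrt{1407945}}{24}\right) - 2070368\right) - 731977 = \left(- \frac{16562937}{8} - \frac{\sqrt{1407945}}{24}\right) - 731977 = - \frac{22418753}{8} - \frac{\sqrt{1407945}}{24}$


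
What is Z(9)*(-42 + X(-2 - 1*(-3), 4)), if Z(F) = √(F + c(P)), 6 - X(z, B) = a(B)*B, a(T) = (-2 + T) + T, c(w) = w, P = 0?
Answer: -180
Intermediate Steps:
a(T) = -2 + 2*T
X(z, B) = 6 - B*(-2 + 2*B) (X(z, B) = 6 - (-2 + 2*B)*B = 6 - B*(-2 + 2*B))
Z(F) = √F (Z(F) = √(F + 0) = √F)
Z(9)*(-42 + X(-2 - 1*(-3), 4)) = √9*(-42 + (6 - 2*4*(-1 + 4))) = 3*(-42 + (6 - 2*4*3)) = 3*(-42 + (6 - 24)) = 3*(-42 - 18) = 3*(-60) = -180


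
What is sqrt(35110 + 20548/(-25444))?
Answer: 3*sqrt(157844379317)/6361 ≈ 187.37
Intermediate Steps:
sqrt(35110 + 20548/(-25444)) = sqrt(35110 + 20548*(-1/25444)) = sqrt(35110 - 5137/6361) = sqrt(223329573/6361) = 3*sqrt(157844379317)/6361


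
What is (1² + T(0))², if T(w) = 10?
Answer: 121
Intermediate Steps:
(1² + T(0))² = (1² + 10)² = (1 + 10)² = 11² = 121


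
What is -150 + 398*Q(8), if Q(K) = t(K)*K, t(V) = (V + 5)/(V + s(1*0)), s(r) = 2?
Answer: 19946/5 ≈ 3989.2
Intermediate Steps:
t(V) = (5 + V)/(2 + V) (t(V) = (V + 5)/(V + 2) = (5 + V)/(2 + V))
Q(K) = K*(5 + K)/(2 + K) (Q(K) = ((5 + K)/(2 + K))*K = K*(5 + K)/(2 + K))
-150 + 398*Q(8) = -150 + 398*(8*(5 + 8)/(2 + 8)) = -150 + 398*(8*13/10) = -150 + 398*(8*(1/10)*13) = -150 + 398*(52/5) = -150 + 20696/5 = 19946/5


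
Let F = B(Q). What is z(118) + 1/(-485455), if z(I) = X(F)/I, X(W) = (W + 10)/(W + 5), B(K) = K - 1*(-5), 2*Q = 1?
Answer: 15046627/1202957490 ≈ 0.012508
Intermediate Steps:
Q = ½ (Q = (½)*1 = ½ ≈ 0.50000)
B(K) = 5 + K (B(K) = K + 5 = 5 + K)
F = 11/2 (F = 5 + ½ = 11/2 ≈ 5.5000)
X(W) = (10 + W)/(5 + W)
z(I) = 31/(21*I) (z(I) = ((10 + 11/2)/(5 + 11/2))/I = ((31/2)/(21/2))/I = ((2/21)*(31/2))/I = 31/(21*I))
z(118) + 1/(-485455) = (31/21)/118 + 1/(-485455) = (31/21)*(1/118) - 1/485455 = 31/2478 - 1/485455 = 15046627/1202957490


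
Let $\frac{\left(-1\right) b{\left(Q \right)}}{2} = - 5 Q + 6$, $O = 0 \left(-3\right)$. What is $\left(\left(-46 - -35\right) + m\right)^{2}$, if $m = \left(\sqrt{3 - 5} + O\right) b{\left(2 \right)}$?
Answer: $\left(11 - 8 i \sqrt{2}\right)^{2} \approx -7.0 - 248.9 i$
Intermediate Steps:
$O = 0$
$b{\left(Q \right)} = -12 + 10 Q$ ($b{\left(Q \right)} = - 2 \left(- 5 Q + 6\right) = - 2 \left(6 - 5 Q\right) = -12 + 10 Q$)
$m = 8 i \sqrt{2}$ ($m = \left(\sqrt{3 - 5} + 0\right) \left(-12 + 10 \cdot 2\right) = \left(\sqrt{-2} + 0\right) \left(-12 + 20\right) = \left(i \sqrt{2} + 0\right) 8 = i \sqrt{2} \cdot 8 = 8 i \sqrt{2} \approx 11.314 i$)
$\left(\left(-46 - -35\right) + m\right)^{2} = \left(\left(-46 - -35\right) + 8 i \sqrt{2}\right)^{2} = \left(\left(-46 + 35\right) + 8 i \sqrt{2}\right)^{2} = \left(-11 + 8 i \sqrt{2}\right)^{2}$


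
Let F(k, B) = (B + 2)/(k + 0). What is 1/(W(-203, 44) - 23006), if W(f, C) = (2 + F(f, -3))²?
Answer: -41209/947888605 ≈ -4.3474e-5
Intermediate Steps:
F(k, B) = (2 + B)/k
W(f, C) = (2 - 1/f)² (W(f, C) = (2 + (2 - 3)/f)² = (2 - 1/f)²)
1/(W(-203, 44) - 23006) = 1/((-1 + 2*(-203))²/(-203)² - 23006) = 1/((-1 - 406)²/41209 - 23006) = 1/((1/41209)*(-407)² - 23006) = 1/((1/41209)*165649 - 23006) = 1/(165649/41209 - 23006) = 1/(-947888605/41209) = -41209/947888605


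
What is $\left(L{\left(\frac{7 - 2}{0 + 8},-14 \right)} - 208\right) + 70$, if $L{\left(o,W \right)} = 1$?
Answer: $-137$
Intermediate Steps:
$\left(L{\left(\frac{7 - 2}{0 + 8},-14 \right)} - 208\right) + 70 = \left(1 - 208\right) + 70 = -207 + 70 = -137$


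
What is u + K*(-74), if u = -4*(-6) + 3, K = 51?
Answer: -3747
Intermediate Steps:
u = 27 (u = 24 + 3 = 27)
u + K*(-74) = 27 + 51*(-74) = 27 - 3774 = -3747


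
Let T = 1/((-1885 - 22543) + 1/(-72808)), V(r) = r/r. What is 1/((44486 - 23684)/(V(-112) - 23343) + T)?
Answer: -20757501691575/18499588075993 ≈ -1.1221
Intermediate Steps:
V(r) = 1
T = -72808/1778553825 (T = 1/(-24428 - 1/72808) = 1/(-1778553825/72808) = -72808/1778553825 ≈ -4.0937e-5)
1/((44486 - 23684)/(V(-112) - 23343) + T) = 1/((44486 - 23684)/(1 - 23343) - 72808/1778553825) = 1/(20802/(-23342) - 72808/1778553825) = 1/(20802*(-1/23342) - 72808/1778553825) = 1/(-10401/11671 - 72808/1778553825) = 1/(-18499588075993/20757501691575) = -20757501691575/18499588075993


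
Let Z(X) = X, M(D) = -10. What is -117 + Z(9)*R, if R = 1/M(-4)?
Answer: -1179/10 ≈ -117.90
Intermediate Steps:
R = -1/10 (R = 1/(-10) = -1/10 ≈ -0.10000)
-117 + Z(9)*R = -117 + 9*(-1/10) = -117 - 9/10 = -1179/10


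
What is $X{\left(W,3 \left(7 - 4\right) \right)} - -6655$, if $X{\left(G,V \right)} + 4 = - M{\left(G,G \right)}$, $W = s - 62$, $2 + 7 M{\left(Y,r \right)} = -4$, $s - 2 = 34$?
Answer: $\frac{46563}{7} \approx 6651.9$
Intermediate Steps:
$s = 36$ ($s = 2 + 34 = 36$)
$M{\left(Y,r \right)} = - \frac{6}{7}$ ($M{\left(Y,r \right)} = - \frac{2}{7} + \frac{1}{7} \left(-4\right) = - \frac{2}{7} - \frac{4}{7} = - \frac{6}{7}$)
$W = -26$ ($W = 36 - 62 = -26$)
$X{\left(G,V \right)} = - \frac{22}{7}$ ($X{\left(G,V \right)} = -4 - - \frac{6}{7} = -4 + \frac{6}{7} = - \frac{22}{7}$)
$X{\left(W,3 \left(7 - 4\right) \right)} - -6655 = - \frac{22}{7} - -6655 = - \frac{22}{7} + 6655 = \frac{46563}{7}$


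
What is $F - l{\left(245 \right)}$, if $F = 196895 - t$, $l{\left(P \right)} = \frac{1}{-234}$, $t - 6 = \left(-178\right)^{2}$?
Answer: $\frac{38657971}{234} \approx 1.6521 \cdot 10^{5}$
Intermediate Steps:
$t = 31690$ ($t = 6 + \left(-178\right)^{2} = 6 + 31684 = 31690$)
$l{\left(P \right)} = - \frac{1}{234}$
$F = 165205$ ($F = 196895 - 31690 = 165205$)
$F - l{\left(245 \right)} = 165205 - - \frac{1}{234} = 165205 + \frac{1}{234} = \frac{38657971}{234}$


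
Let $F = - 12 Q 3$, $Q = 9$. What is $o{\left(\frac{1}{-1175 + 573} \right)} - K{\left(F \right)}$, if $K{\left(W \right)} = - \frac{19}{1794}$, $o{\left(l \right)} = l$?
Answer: $\frac{2411}{269997} \approx 0.0089297$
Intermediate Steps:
$F = -324$ ($F = \left(-12\right) 9 \cdot 3 = \left(-108\right) 3 = -324$)
$K{\left(W \right)} = - \frac{19}{1794}$ ($K{\left(W \right)} = \left(-19\right) \frac{1}{1794} = - \frac{19}{1794}$)
$o{\left(\frac{1}{-1175 + 573} \right)} - K{\left(F \right)} = \frac{1}{-1175 + 573} - - \frac{19}{1794} = \frac{1}{-602} + \frac{19}{1794} = - \frac{1}{602} + \frac{19}{1794} = \frac{2411}{269997}$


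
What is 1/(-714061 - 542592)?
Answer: -1/1256653 ≈ -7.9576e-7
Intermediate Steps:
1/(-714061 - 542592) = 1/(-1256653) = -1/1256653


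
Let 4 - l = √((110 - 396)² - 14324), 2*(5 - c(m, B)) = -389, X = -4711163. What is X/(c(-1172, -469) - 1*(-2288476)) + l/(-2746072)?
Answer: -6468600978219/3142433853818 + √4217/686518 ≈ -2.0584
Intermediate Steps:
c(m, B) = 399/2 (c(m, B) = 5 - ½*(-389) = 5 + 389/2 = 399/2)
l = 4 - 4*√4217 (l = 4 - √((110 - 396)² - 14324) = 4 - √((-286)² - 14324) = 4 - √(81796 - 14324) = 4 - √67472 = 4 - 4*√4217 ≈ -255.75)
X/(c(-1172, -469) - 1*(-2288476)) + l/(-2746072) = -4711163/(399/2 - 1*(-2288476)) + (4 - 4*√4217)/(-2746072) = -4711163/(399/2 + 2288476) + (4 - 4*√4217)*(-1/2746072) = -4711163/4577351/2 + (-1/686518 + √4217/686518) = -4711163*2/4577351 + (-1/686518 + √4217/686518) = -9422326/4577351 + (-1/686518 + √4217/686518) = -6468600978219/3142433853818 + √4217/686518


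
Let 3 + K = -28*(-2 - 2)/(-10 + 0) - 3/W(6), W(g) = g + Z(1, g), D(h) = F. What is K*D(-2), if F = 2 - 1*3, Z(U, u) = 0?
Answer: 147/10 ≈ 14.700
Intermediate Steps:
F = -1 (F = 2 - 3 = -1)
D(h) = -1
W(g) = g (W(g) = g + 0 = g)
K = -147/10 (K = -3 + (-28*(-2 - 2)/(-10 + 0) - 3/6) = -3 + (-28/((-10/(-4))) - 3*⅙) = -3 + (-28/((-10*(-¼))) - ½) = -3 + (-28/5/2 - ½) = -3 + (-28*⅖ - ½) = -3 + (-56/5 - ½) = -3 - 117/10 = -147/10 ≈ -14.700)
K*D(-2) = -147/10*(-1) = 147/10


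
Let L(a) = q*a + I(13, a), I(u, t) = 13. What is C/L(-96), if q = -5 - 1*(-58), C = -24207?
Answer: 24207/5075 ≈ 4.7699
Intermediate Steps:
q = 53 (q = -5 + 58 = 53)
L(a) = 13 + 53*a (L(a) = 53*a + 13 = 13 + 53*a)
C/L(-96) = -24207/(13 + 53*(-96)) = -24207/(13 - 5088) = -24207/(-5075) = -24207*(-1/5075) = 24207/5075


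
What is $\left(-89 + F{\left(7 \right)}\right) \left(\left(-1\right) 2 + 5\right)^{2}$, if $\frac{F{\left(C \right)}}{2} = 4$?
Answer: $-729$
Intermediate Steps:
$F{\left(C \right)} = 8$ ($F{\left(C \right)} = 2 \cdot 4 = 8$)
$\left(-89 + F{\left(7 \right)}\right) \left(\left(-1\right) 2 + 5\right)^{2} = \left(-89 + 8\right) \left(\left(-1\right) 2 + 5\right)^{2} = - 81 \left(-2 + 5\right)^{2} = - 81 \cdot 3^{2} = \left(-81\right) 9 = -729$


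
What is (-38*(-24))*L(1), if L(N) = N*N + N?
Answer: 1824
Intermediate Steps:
L(N) = N + N² (L(N) = N² + N = N + N²)
(-38*(-24))*L(1) = (-38*(-24))*(1*(1 + 1)) = 912*(1*2) = 912*2 = 1824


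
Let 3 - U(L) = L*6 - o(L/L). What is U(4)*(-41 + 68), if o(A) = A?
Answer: -540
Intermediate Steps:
U(L) = 4 - 6*L (U(L) = 3 - (L*6 - L/L) = 3 - (6*L - 1*1) = 3 - (6*L - 1) = 3 - (-1 + 6*L) = 3 + (1 - 6*L) = 4 - 6*L)
U(4)*(-41 + 68) = (4 - 6*4)*(-41 + 68) = (4 - 24)*27 = -20*27 = -540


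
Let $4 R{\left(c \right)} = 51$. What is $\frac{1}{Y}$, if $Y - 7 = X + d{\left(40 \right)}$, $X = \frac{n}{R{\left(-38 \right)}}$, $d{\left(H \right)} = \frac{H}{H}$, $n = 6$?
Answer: $\frac{17}{144} \approx 0.11806$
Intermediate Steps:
$R{\left(c \right)} = \frac{51}{4}$ ($R{\left(c \right)} = \frac{1}{4} \cdot 51 = \frac{51}{4}$)
$d{\left(H \right)} = 1$
$X = \frac{8}{17}$ ($X = \frac{6}{\frac{51}{4}} = 6 \cdot \frac{4}{51} = \frac{8}{17} \approx 0.47059$)
$Y = \frac{144}{17}$ ($Y = 7 + \left(\frac{8}{17} + 1\right) = 7 + \frac{25}{17} = \frac{144}{17} \approx 8.4706$)
$\frac{1}{Y} = \frac{1}{\frac{144}{17}} = \frac{17}{144}$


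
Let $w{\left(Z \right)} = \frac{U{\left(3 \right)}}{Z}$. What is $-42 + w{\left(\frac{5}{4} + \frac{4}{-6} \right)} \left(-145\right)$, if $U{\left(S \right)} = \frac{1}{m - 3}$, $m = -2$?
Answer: $\frac{54}{7} \approx 7.7143$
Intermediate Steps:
$U{\left(S \right)} = - \frac{1}{5}$ ($U{\left(S \right)} = \frac{1}{-2 - 3} = \frac{1}{-5} = - \frac{1}{5}$)
$w{\left(Z \right)} = - \frac{1}{5 Z}$
$-42 + w{\left(\frac{5}{4} + \frac{4}{-6} \right)} \left(-145\right) = -42 + - \frac{1}{5 \left(\frac{5}{4} + \frac{4}{-6}\right)} \left(-145\right) = -42 + - \frac{1}{5 \left(5 \cdot \frac{1}{4} + 4 \left(- \frac{1}{6}\right)\right)} \left(-145\right) = -42 + - \frac{1}{5 \left(\frac{5}{4} - \frac{2}{3}\right)} \left(-145\right) = -42 + - \frac{1}{5 \cdot \frac{7}{12}} \left(-145\right) = -42 + \left(- \frac{1}{5}\right) \frac{12}{7} \left(-145\right) = -42 - - \frac{348}{7} = -42 + \frac{348}{7} = \frac{54}{7}$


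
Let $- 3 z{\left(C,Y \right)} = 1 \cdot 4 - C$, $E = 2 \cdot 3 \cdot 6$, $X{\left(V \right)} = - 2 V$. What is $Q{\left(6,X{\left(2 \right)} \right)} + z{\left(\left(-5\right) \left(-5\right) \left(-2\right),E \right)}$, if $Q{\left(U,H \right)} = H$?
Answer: $-22$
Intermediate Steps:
$E = 36$ ($E = 6 \cdot 6 = 36$)
$z{\left(C,Y \right)} = - \frac{4}{3} + \frac{C}{3}$ ($z{\left(C,Y \right)} = - \frac{1 \cdot 4 - C}{3} = - \frac{4 - C}{3} = - \frac{4}{3} + \frac{C}{3}$)
$Q{\left(6,X{\left(2 \right)} \right)} + z{\left(\left(-5\right) \left(-5\right) \left(-2\right),E \right)} = \left(-2\right) 2 + \left(- \frac{4}{3} + \frac{\left(-5\right) \left(-5\right) \left(-2\right)}{3}\right) = -4 + \left(- \frac{4}{3} + \frac{25 \left(-2\right)}{3}\right) = -4 + \left(- \frac{4}{3} + \frac{1}{3} \left(-50\right)\right) = -4 - 18 = -22$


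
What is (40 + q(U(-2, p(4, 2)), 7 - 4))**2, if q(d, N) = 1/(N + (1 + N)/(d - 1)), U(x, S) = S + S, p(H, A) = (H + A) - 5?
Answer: 78961/49 ≈ 1611.4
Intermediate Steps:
p(H, A) = -5 + A + H (p(H, A) = (A + H) - 5 = -5 + A + H)
U(x, S) = 2*S
q(d, N) = 1/(N + (1 + N)/(-1 + d))
(40 + q(U(-2, p(4, 2)), 7 - 4))**2 = (40 + (-1 + 2*(-5 + 2 + 4))/(1 + (7 - 4)*(2*(-5 + 2 + 4))))**2 = (40 + (-1 + 2*1)/(1 + 3*(2*1)))**2 = (40 + (-1 + 2)/(1 + 3*2))**2 = (40 + 1/(1 + 6))**2 = (40 + 1/7)**2 = (281/7)**2 = 78961/49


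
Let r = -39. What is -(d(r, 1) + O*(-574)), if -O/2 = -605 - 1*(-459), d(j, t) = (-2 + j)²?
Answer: 165927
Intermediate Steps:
O = 292 (O = -2*(-605 - 1*(-459)) = -2*(-605 + 459) = -2*(-146) = 292)
-(d(r, 1) + O*(-574)) = -((-2 - 39)² + 292*(-574)) = -((-41)² - 167608) = -(1681 - 167608) = -1*(-165927) = 165927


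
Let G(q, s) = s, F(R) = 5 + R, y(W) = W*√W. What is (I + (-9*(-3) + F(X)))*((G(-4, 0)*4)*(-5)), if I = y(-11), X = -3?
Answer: 0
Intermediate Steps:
y(W) = W^(3/2)
I = -11*I*√11 (I = (-11)^(3/2) = -11*I*√11 ≈ -36.483*I)
(I + (-9*(-3) + F(X)))*((G(-4, 0)*4)*(-5)) = (-11*I*√11 + (-9*(-3) + (5 - 3)))*((0*4)*(-5)) = (-11*I*√11 + (27 + 2))*(0*(-5)) = (-11*I*√11 + 29)*0 = (29 - 11*I*√11)*0 = 0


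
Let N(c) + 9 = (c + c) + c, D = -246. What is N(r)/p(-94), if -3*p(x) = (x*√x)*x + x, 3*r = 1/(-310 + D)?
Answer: -429/1240276984 - 429*I*√94/13194436 ≈ -3.4589e-7 - 0.00031523*I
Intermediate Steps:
r = -1/1668 (r = 1/(3*(-310 - 246)) = (⅓)/(-556) = (⅓)*(-1/556) = -1/1668 ≈ -0.00059952)
N(c) = -9 + 3*c (N(c) = -9 + ((c + c) + c) = -9 + (2*c + c) = -9 + 3*c)
p(x) = -x/3 - x^(5/2)/3 (p(x) = -((x*√x)*x + x)/3 = -(x^(3/2)*x + x)/3 = -(x^(5/2) + x)/3 = -(x + x^(5/2))/3 = -x/3 - x^(5/2)/3)
N(r)/p(-94) = (-9 + 3*(-1/1668))/(-⅓*(-94) - 8836*I*√94/3) = (-9 - 1/556)/(94/3 - 8836*I*√94/3) = -5005/(556*(94/3 - 8836*I*√94/3))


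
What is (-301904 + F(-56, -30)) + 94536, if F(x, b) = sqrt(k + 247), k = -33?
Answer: -207368 + sqrt(214) ≈ -2.0735e+5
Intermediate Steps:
F(x, b) = sqrt(214) (F(x, b) = sqrt(-33 + 247) = sqrt(214))
(-301904 + F(-56, -30)) + 94536 = (-301904 + sqrt(214)) + 94536 = -207368 + sqrt(214)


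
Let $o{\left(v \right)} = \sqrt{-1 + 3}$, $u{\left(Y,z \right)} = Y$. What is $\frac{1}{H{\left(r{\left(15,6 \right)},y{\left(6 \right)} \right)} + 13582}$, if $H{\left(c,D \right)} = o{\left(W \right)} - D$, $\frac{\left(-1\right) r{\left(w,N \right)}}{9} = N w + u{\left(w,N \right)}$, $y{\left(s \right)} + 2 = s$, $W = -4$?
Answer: $\frac{6789}{92181041} - \frac{\sqrt{2}}{184362082} \approx 7.3641 \cdot 10^{-5}$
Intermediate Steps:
$y{\left(s \right)} = -2 + s$
$o{\left(v \right)} = \sqrt{2}$
$r{\left(w,N \right)} = - 9 w - 9 N w$ ($r{\left(w,N \right)} = - 9 \left(N w + w\right) = - 9 \left(w + N w\right) = - 9 w - 9 N w$)
$H{\left(c,D \right)} = \sqrt{2} - D$
$\frac{1}{H{\left(r{\left(15,6 \right)},y{\left(6 \right)} \right)} + 13582} = \frac{1}{\left(\sqrt{2} - \left(-2 + 6\right)\right) + 13582} = \frac{1}{\left(\sqrt{2} - 4\right) + 13582} = \frac{1}{\left(-4 + \sqrt{2}\right) + 13582} = \frac{1}{13578 + \sqrt{2}}$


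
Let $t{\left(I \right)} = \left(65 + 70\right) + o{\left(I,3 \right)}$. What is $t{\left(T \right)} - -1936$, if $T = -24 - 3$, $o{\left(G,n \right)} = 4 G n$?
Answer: $1747$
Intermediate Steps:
$o{\left(G,n \right)} = 4 G n$
$T = -27$
$t{\left(I \right)} = 135 + 12 I$ ($t{\left(I \right)} = \left(65 + 70\right) + 4 I 3 = 135 + 12 I$)
$t{\left(T \right)} - -1936 = \left(135 + 12 \left(-27\right)\right) - -1936 = \left(135 - 324\right) + 1936 = -189 + 1936 = 1747$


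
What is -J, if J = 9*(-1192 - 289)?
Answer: 13329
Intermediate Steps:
J = -13329 (J = 9*(-1481) = -13329)
-J = -1*(-13329) = 13329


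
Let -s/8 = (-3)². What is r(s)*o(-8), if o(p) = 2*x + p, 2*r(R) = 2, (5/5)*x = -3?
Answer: -14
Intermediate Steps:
x = -3
s = -72 (s = -8*(-3)² = -8*9 = -72)
r(R) = 1 (r(R) = (½)*2 = 1)
o(p) = -6 + p (o(p) = 2*(-3) + p = -6 + p)
r(s)*o(-8) = 1*(-6 - 8) = 1*(-14) = -14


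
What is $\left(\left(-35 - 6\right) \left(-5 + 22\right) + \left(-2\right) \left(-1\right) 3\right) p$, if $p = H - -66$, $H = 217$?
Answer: $-195553$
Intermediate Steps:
$p = 283$ ($p = 217 - -66 = 217 + 66 = 283$)
$\left(\left(-35 - 6\right) \left(-5 + 22\right) + \left(-2\right) \left(-1\right) 3\right) p = \left(\left(-35 - 6\right) \left(-5 + 22\right) + \left(-2\right) \left(-1\right) 3\right) 283 = \left(\left(-41\right) 17 + 2 \cdot 3\right) 283 = \left(-697 + 6\right) 283 = \left(-691\right) 283 = -195553$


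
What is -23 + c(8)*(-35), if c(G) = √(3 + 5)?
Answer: -23 - 70*√2 ≈ -121.99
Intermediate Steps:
c(G) = 2*√2 (c(G) = √8 = 2*√2)
-23 + c(8)*(-35) = -23 + (2*√2)*(-35) = -23 - 70*√2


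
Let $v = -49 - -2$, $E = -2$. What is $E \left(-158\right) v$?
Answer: $-14852$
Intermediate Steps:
$v = -47$ ($v = -49 + 2 = -47$)
$E \left(-158\right) v = \left(-2\right) \left(-158\right) \left(-47\right) = 316 \left(-47\right) = -14852$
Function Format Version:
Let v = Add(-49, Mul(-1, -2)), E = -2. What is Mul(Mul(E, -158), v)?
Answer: -14852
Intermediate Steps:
v = -47 (v = Add(-49, 2) = -47)
Mul(Mul(E, -158), v) = Mul(Mul(-2, -158), -47) = Mul(316, -47) = -14852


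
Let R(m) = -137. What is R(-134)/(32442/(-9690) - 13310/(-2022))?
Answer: -223688805/5281348 ≈ -42.354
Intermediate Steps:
R(-134)/(32442/(-9690) - 13310/(-2022)) = -137/(32442/(-9690) - 13310/(-2022)) = -137/(32442*(-1/9690) - 13310*(-1/2022)) = -137/(-5407/1615 + 6655/1011) = -137/5281348/1632765 = -137*1632765/5281348 = -223688805/5281348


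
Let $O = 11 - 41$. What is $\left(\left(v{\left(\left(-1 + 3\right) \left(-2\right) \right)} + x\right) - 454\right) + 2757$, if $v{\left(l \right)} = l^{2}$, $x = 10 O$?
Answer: $2019$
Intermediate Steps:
$O = -30$ ($O = 11 - 41 = -30$)
$x = -300$ ($x = 10 \left(-30\right) = -300$)
$\left(\left(v{\left(\left(-1 + 3\right) \left(-2\right) \right)} + x\right) - 454\right) + 2757 = \left(\left(\left(\left(-1 + 3\right) \left(-2\right)\right)^{2} - 300\right) - 454\right) + 2757 = \left(\left(\left(2 \left(-2\right)\right)^{2} - 300\right) - 454\right) + 2757 = \left(\left(\left(-4\right)^{2} - 300\right) - 454\right) + 2757 = \left(\left(16 - 300\right) - 454\right) + 2757 = \left(-284 - 454\right) + 2757 = -738 + 2757 = 2019$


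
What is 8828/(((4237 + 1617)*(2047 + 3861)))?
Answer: 2207/8646358 ≈ 0.00025525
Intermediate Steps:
8828/(((4237 + 1617)*(2047 + 3861))) = 8828/((5854*5908)) = 8828/34585432 = 8828*(1/34585432) = 2207/8646358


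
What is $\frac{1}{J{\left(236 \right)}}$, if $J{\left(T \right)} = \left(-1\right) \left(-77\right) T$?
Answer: $\frac{1}{18172} \approx 5.503 \cdot 10^{-5}$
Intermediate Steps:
$J{\left(T \right)} = 77 T$
$\frac{1}{J{\left(236 \right)}} = \frac{1}{77 \cdot 236} = \frac{1}{18172}$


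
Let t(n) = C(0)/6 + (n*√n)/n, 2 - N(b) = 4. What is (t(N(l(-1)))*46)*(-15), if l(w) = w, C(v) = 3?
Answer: -345 - 690*I*√2 ≈ -345.0 - 975.81*I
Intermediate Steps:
N(b) = -2 (N(b) = 2 - 1*4 = 2 - 4 = -2)
t(n) = ½ + √n (t(n) = 3/6 + (n*√n)/n = 3*(⅙) + n^(3/2)/n = ½ + √n)
(t(N(l(-1)))*46)*(-15) = ((½ + √(-2))*46)*(-15) = ((½ + I*√2)*46)*(-15) = (23 + 46*I*√2)*(-15) = -345 - 690*I*√2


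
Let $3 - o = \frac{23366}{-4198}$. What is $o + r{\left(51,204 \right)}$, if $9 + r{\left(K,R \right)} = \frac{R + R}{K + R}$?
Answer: $\frac{12237}{10495} \approx 1.166$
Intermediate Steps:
$r{\left(K,R \right)} = -9 + \frac{2 R}{K + R}$ ($r{\left(K,R \right)} = -9 + \frac{R + R}{K + R} = -9 + \frac{2 R}{K + R}$)
$o = \frac{17980}{2099}$ ($o = 3 - \frac{23366}{-4198} = 3 - 23366 \left(- \frac{1}{4198}\right) = 3 - - \frac{11683}{2099} = 3 + \frac{11683}{2099} = \frac{17980}{2099} \approx 8.566$)
$o + r{\left(51,204 \right)} = \frac{17980}{2099} + \frac{\left(-9\right) 51 - 1428}{51 + 204} = \frac{17980}{2099} + \frac{-459 - 1428}{255} = \frac{17980}{2099} + \frac{1}{255} \left(-1887\right) = \frac{17980}{2099} - \frac{37}{5} = \frac{12237}{10495}$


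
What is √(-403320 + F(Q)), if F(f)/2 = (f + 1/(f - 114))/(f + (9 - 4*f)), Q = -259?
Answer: 2*I*√2166672350501958/146589 ≈ 635.08*I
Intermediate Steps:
F(f) = 2*(f + 1/(-114 + f))/(9 - 3*f) (F(f) = 2*((f + 1/(f - 114))/(f + (9 - 4*f))) = 2*((f + 1/(-114 + f))/(9 - 3*f)) = 2*(f + 1/(-114 + f))/(9 - 3*f))
√(-403320 + F(Q)) = √(-403320 + 2*(-1 - 1*(-259)² + 114*(-259))/(3*(342 + (-259)² - 117*(-259)))) = √(-403320 + 2*(-1 - 1*67081 - 29526)/(3*(342 + 67081 + 30303))) = √(-403320 + (⅔)*(-1 - 67081 - 29526)/97726) = √(-403320 + (⅔)*(1/97726)*(-96608)) = √(-403320 - 96608/146589) = √(-59122372088/146589) = 2*I*√2166672350501958/146589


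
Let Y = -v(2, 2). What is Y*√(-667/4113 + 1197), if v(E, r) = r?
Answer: -2*√2249625458/1371 ≈ -69.191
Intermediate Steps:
Y = -2 (Y = -1*2 = -2)
Y*√(-667/4113 + 1197) = -2*√(-667/4113 + 1197) = -2*√2249625458/1371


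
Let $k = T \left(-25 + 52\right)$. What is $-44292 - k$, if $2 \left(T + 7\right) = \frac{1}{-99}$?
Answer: $- \frac{970263}{22} \approx -44103.0$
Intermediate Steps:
$T = - \frac{1387}{198}$ ($T = -7 + \frac{1}{2 \left(-99\right)} = -7 + \frac{1}{2} \left(- \frac{1}{99}\right) = -7 - \frac{1}{198} = - \frac{1387}{198} \approx -7.0051$)
$k = - \frac{4161}{22}$ ($k = - \frac{1387 \left(-25 + 52\right)}{198} = \left(- \frac{1387}{198}\right) 27 = - \frac{4161}{22} \approx -189.14$)
$-44292 - k = -44292 - - \frac{4161}{22} = -44292 + \frac{4161}{22} = - \frac{970263}{22}$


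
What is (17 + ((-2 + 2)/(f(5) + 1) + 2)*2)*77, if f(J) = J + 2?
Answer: 1617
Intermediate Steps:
f(J) = 2 + J
(17 + ((-2 + 2)/(f(5) + 1) + 2)*2)*77 = (17 + ((-2 + 2)/((2 + 5) + 1) + 2)*2)*77 = (17 + (0/(7 + 1) + 2)*2)*77 = (17 + (0/8 + 2)*2)*77 = (17 + (0*(1/8) + 2)*2)*77 = (17 + (0 + 2)*2)*77 = (17 + 2*2)*77 = (17 + 4)*77 = 21*77 = 1617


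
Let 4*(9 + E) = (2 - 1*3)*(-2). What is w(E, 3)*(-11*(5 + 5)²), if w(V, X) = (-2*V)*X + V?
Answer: -46750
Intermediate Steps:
E = -17/2 (E = -9 + ((2 - 1*3)*(-2))/4 = -9 + ((2 - 3)*(-2))/4 = -9 + (-1*(-2))/4 = -9 + (¼)*2 = -9 + ½ = -17/2 ≈ -8.5000)
w(V, X) = V - 2*V*X (w(V, X) = -2*V*X + V = V - 2*V*X)
w(E, 3)*(-11*(5 + 5)²) = (-17*(1 - 2*3)/2)*(-11*(5 + 5)²) = (-17*(1 - 6)/2)*(-11*10²) = (-17/2*(-5))*(-11*100) = (85/2)*(-1100) = -46750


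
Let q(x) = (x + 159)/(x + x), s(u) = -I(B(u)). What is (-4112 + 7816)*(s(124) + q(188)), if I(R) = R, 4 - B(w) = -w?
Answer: -22122603/47 ≈ -4.7069e+5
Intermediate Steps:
B(w) = 4 + w (B(w) = 4 - (-1)*w = 4 + w)
s(u) = -4 - u (s(u) = -(4 + u) = -4 - u)
q(x) = (159 + x)/(2*x) (q(x) = (159 + x)/((2*x)) = (159 + x)*(1/(2*x)) = (159 + x)/(2*x))
(-4112 + 7816)*(s(124) + q(188)) = (-4112 + 7816)*((-4 - 1*124) + (½)*(159 + 188)/188) = 3704*((-4 - 124) + (½)*(1/188)*347) = 3704*(-128 + 347/376) = 3704*(-47781/376) = -22122603/47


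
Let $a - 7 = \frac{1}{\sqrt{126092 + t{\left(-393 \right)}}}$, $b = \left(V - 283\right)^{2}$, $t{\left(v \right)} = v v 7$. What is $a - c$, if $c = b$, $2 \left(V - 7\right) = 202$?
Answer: $-30618 + \frac{\sqrt{1207235}}{1207235} \approx -30618.0$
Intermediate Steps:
$V = 108$ ($V = 7 + \frac{1}{2} \cdot 202 = 7 + 101 = 108$)
$t{\left(v \right)} = 7 v^{2}$ ($t{\left(v \right)} = v^{2} \cdot 7 = 7 v^{2}$)
$b = 30625$ ($b = \left(108 - 283\right)^{2} = \left(-175\right)^{2} = 30625$)
$c = 30625$
$a = 7 + \frac{\sqrt{1207235}}{1207235}$ ($a = 7 + \frac{1}{\sqrt{126092 + 7 \left(-393\right)^{2}}} = 7 + \frac{1}{\sqrt{126092 + 7 \cdot 154449}} = 7 + \frac{1}{\sqrt{126092 + 1081143}} = 7 + \frac{1}{\sqrt{1207235}} = 7 + \frac{\sqrt{1207235}}{1207235} \approx 7.0009$)
$a - c = \left(7 + \frac{\sqrt{1207235}}{1207235}\right) - 30625 = -30618 + \frac{\sqrt{1207235}}{1207235}$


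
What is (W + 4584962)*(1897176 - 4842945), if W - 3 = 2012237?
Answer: -19433833138338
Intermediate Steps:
W = 2012240 (W = 3 + 2012237 = 2012240)
(W + 4584962)*(1897176 - 4842945) = (2012240 + 4584962)*(1897176 - 4842945) = 6597202*(-2945769) = -19433833138338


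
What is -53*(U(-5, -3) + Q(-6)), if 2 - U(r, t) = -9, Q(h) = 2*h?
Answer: 53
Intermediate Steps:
U(r, t) = 11 (U(r, t) = 2 - 1*(-9) = 2 + 9 = 11)
-53*(U(-5, -3) + Q(-6)) = -53*(11 + 2*(-6)) = -53*(11 - 12) = -53*(-1) = 53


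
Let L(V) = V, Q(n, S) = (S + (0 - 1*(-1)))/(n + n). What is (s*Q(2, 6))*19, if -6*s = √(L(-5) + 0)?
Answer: -133*I*√5/24 ≈ -12.392*I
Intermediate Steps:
Q(n, S) = (1 + S)/(2*n) (Q(n, S) = (S + (0 + 1))/((2*n)) = (S + 1)*(1/(2*n)) = (1 + S)*(1/(2*n)) = (1 + S)/(2*n))
s = -I*√5/6 (s = -√(-5 + 0)/6 = -I*√5/6 ≈ -0.37268*I)
(s*Q(2, 6))*19 = ((-I*√5/6)*((½)*(1 + 6)/2))*19 = ((-I*√5/6)*((½)*(½)*7))*19 = (-I*√5/6*(7/4))*19 = -7*I*√5/24*19 = -133*I*√5/24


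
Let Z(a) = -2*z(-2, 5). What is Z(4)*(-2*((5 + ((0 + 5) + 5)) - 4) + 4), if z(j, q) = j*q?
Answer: -360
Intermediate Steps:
Z(a) = 20 (Z(a) = -(-4)*5 = -2*(-10) = 20)
Z(4)*(-2*((5 + ((0 + 5) + 5)) - 4) + 4) = 20*(-2*((5 + ((0 + 5) + 5)) - 4) + 4) = 20*(-2*((5 + (5 + 5)) - 4) + 4) = 20*(-2*((5 + 10) - 4) + 4) = 20*(-2*(15 - 4) + 4) = 20*(-2*11 + 4) = 20*(-22 + 4) = 20*(-18) = -360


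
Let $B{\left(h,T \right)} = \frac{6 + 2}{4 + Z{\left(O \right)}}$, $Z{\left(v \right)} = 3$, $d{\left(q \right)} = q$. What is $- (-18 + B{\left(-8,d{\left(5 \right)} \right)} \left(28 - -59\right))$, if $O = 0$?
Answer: $- \frac{570}{7} \approx -81.429$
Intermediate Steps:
$B{\left(h,T \right)} = \frac{8}{7}$ ($B{\left(h,T \right)} = \frac{6 + 2}{4 + 3} = \frac{8}{7}$)
$- (-18 + B{\left(-8,d{\left(5 \right)} \right)} \left(28 - -59\right)) = - (-18 + \frac{8 \left(28 - -59\right)}{7}) = - (-18 + \frac{8 \left(28 + 59\right)}{7}) = - (-18 + \frac{8}{7} \cdot 87) = - (-18 + \frac{696}{7}) = \left(-1\right) \frac{570}{7} = - \frac{570}{7}$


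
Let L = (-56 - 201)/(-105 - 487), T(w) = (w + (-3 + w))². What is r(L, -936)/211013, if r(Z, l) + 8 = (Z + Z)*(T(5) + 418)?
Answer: 117651/62459848 ≈ 0.0018836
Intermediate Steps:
T(w) = (-3 + 2*w)²
L = 257/592 (L = -257/(-592) = -257*(-1/592) = 257/592 ≈ 0.43412)
r(Z, l) = -8 + 934*Z (r(Z, l) = -8 + (Z + Z)*((-3 + 2*5)² + 418) = -8 + (2*Z)*((-3 + 10)² + 418) = -8 + (2*Z)*(7² + 418) = -8 + (2*Z)*(49 + 418) = -8 + (2*Z)*467 = -8 + 934*Z)
r(L, -936)/211013 = (-8 + 934*(257/592))/211013 = (-8 + 120019/296)*(1/211013) = (117651/296)*(1/211013) = 117651/62459848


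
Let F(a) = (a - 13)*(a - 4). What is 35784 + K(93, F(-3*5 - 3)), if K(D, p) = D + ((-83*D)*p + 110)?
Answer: -5228371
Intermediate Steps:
F(a) = (-13 + a)*(-4 + a)
K(D, p) = 110 + D - 83*D*p (K(D, p) = D + (-83*D*p + 110) = D + (110 - 83*D*p) = 110 + D - 83*D*p)
35784 + K(93, F(-3*5 - 3)) = 35784 + (110 + 93 - 83*93*(52 + (-3*5 - 3)² - 17*(-3*5 - 3))) = 35784 + (110 + 93 - 83*93*(52 + (-15 - 3)² - 17*(-15 - 3))) = 35784 + (110 + 93 - 83*93*(52 + (-18)² - 17*(-18))) = 35784 + (110 + 93 - 83*93*(52 + 324 + 306)) = 35784 + (110 + 93 - 83*93*682) = 35784 + (110 + 93 - 5264358) = 35784 - 5264155 = -5228371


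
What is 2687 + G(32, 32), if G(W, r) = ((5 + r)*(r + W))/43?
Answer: 117909/43 ≈ 2742.1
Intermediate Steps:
G(W, r) = (5 + r)*(W + r)/43 (G(W, r) = ((5 + r)*(W + r))*(1/43) = (5 + r)*(W + r)/43)
2687 + G(32, 32) = 2687 + ((1/43)*32² + (5/43)*32 + (5/43)*32 + (1/43)*32*32) = 2687 + ((1/43)*1024 + 160/43 + 160/43 + 1024/43) = 2687 + (1024/43 + 160/43 + 160/43 + 1024/43) = 2687 + 2368/43 = 117909/43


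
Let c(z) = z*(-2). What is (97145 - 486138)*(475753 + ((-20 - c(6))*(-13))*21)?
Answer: -185914147441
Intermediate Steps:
c(z) = -2*z
(97145 - 486138)*(475753 + ((-20 - c(6))*(-13))*21) = (97145 - 486138)*(475753 + ((-20 - (-2)*6)*(-13))*21) = -388993*(475753 + ((-20 - 1*(-12))*(-13))*21) = -388993*(475753 + ((-20 + 12)*(-13))*21) = -388993*(475753 - 8*(-13)*21) = -388993*(475753 + 104*21) = -388993*(475753 + 2184) = -388993*477937 = -185914147441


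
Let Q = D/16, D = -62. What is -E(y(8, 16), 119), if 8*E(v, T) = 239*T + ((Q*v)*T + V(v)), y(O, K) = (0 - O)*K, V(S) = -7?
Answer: -43729/4 ≈ -10932.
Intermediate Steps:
Q = -31/8 (Q = -62/16 = -62*1/16 = -31/8 ≈ -3.8750)
y(O, K) = -K*O (y(O, K) = (-O)*K = -K*O)
E(v, T) = -7/8 + 239*T/8 - 31*T*v/64 (E(v, T) = (239*T + ((-31*v/8)*T - 7))/8 = (239*T + (-31*T*v/8 - 7))/8 = (239*T + (-7 - 31*T*v/8))/8 = (-7 + 239*T - 31*T*v/8)/8 = -7/8 + 239*T/8 - 31*T*v/64)
-E(y(8, 16), 119) = -(-7/8 + (239/8)*119 - 31/64*119*(-1*16*8)) = -(-7/8 + 28441/8 - 31/64*119*(-128)) = -(-7/8 + 28441/8 + 7378) = -1*43729/4 = -43729/4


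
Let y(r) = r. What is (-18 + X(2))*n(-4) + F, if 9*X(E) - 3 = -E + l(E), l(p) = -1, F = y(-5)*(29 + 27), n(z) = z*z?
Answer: -568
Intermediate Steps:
n(z) = z²
F = -280 (F = -5*(29 + 27) = -5*56 = -280)
X(E) = 2/9 - E/9 (X(E) = ⅓ + (-E - 1)/9 = ⅓ + (-1 - E)/9 = ⅓ + (-⅑ - E/9) = 2/9 - E/9)
(-18 + X(2))*n(-4) + F = (-18 + (2/9 - ⅑*2))*(-4)² - 280 = (-18 + (2/9 - 2/9))*16 - 280 = (-18 + 0)*16 - 280 = -18*16 - 280 = -288 - 280 = -568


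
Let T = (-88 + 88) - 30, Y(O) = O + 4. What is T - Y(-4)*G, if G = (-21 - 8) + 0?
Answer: -30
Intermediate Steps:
G = -29 (G = -29 + 0 = -29)
Y(O) = 4 + O
T = -30 (T = 0 - 30 = -30)
T - Y(-4)*G = -30 - (4 - 4)*(-29) = -30 - 0*(-29) = -30 - 1*0 = -30 + 0 = -30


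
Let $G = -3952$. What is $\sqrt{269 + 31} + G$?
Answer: $-3952 + 10 \sqrt{3} \approx -3934.7$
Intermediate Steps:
$\sqrt{269 + 31} + G = \sqrt{269 + 31} - 3952 = \sqrt{300} - 3952 = 10 \sqrt{3} - 3952 = -3952 + 10 \sqrt{3}$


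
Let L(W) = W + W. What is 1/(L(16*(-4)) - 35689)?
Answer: -1/35817 ≈ -2.7920e-5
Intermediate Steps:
L(W) = 2*W
1/(L(16*(-4)) - 35689) = 1/(2*(16*(-4)) - 35689) = 1/(2*(-64) - 35689) = 1/(-128 - 35689) = 1/(-35817) = -1/35817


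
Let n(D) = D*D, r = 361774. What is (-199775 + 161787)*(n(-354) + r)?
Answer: -18503574920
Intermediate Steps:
n(D) = D²
(-199775 + 161787)*(n(-354) + r) = (-199775 + 161787)*((-354)² + 361774) = -37988*(125316 + 361774) = -37988*487090 = -18503574920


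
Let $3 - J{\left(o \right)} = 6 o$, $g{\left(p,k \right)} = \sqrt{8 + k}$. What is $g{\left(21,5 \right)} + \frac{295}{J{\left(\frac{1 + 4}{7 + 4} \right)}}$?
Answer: $\frac{3245}{3} + \sqrt{13} \approx 1085.3$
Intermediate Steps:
$J{\left(o \right)} = 3 - 6 o$
$g{\left(21,5 \right)} + \frac{295}{J{\left(\frac{1 + 4}{7 + 4} \right)}} = \sqrt{8 + 5} + \frac{295}{3 - 6 \frac{1 + 4}{7 + 4}} = \sqrt{13} + \frac{295}{3 - 6 \cdot \frac{5}{11}} = \sqrt{13} + \frac{295}{3 - 6 \cdot 5 \cdot \frac{1}{11}} = \sqrt{13} + \frac{295}{3 - \frac{30}{11}} = \sqrt{13} + \frac{295}{\frac{3}{11}} = \sqrt{13} + 295 \cdot \frac{11}{3} = \sqrt{13} + \frac{3245}{3} = \frac{3245}{3} + \sqrt{13}$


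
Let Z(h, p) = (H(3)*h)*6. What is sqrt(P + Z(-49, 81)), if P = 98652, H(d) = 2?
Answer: 12*sqrt(681) ≈ 313.15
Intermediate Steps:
Z(h, p) = 12*h (Z(h, p) = (2*h)*6 = 12*h)
sqrt(P + Z(-49, 81)) = sqrt(98652 + 12*(-49)) = sqrt(98652 - 588) = sqrt(98064) = 12*sqrt(681)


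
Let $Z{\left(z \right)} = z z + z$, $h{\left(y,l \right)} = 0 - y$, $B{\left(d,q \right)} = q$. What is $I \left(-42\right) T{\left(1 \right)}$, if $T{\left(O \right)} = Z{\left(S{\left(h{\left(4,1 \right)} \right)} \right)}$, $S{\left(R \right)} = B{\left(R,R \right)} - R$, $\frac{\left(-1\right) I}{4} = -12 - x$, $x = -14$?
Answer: $0$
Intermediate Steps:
$h{\left(y,l \right)} = - y$
$I = -8$ ($I = - 4 \left(-12 - -14\right) = - 4 \left(-12 + 14\right) = \left(-4\right) 2 = -8$)
$S{\left(R \right)} = 0$ ($S{\left(R \right)} = R - R = 0$)
$Z{\left(z \right)} = z + z^{2}$ ($Z{\left(z \right)} = z^{2} + z = z + z^{2}$)
$T{\left(O \right)} = 0$ ($T{\left(O \right)} = 0 \left(1 + 0\right) = 0 \cdot 1 = 0$)
$I \left(-42\right) T{\left(1 \right)} = \left(-8\right) \left(-42\right) 0 = 336 \cdot 0 = 0$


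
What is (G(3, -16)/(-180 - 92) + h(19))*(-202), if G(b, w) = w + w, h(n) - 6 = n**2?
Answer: -1260682/17 ≈ -74158.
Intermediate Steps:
h(n) = 6 + n**2
G(b, w) = 2*w
(G(3, -16)/(-180 - 92) + h(19))*(-202) = ((2*(-16))/(-180 - 92) + (6 + 19**2))*(-202) = (-32/(-272) + (6 + 361))*(-202) = (-32*(-1/272) + 367)*(-202) = (2/17 + 367)*(-202) = (6241/17)*(-202) = -1260682/17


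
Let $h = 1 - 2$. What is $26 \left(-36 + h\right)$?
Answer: $-962$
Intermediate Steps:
$h = -1$
$26 \left(-36 + h\right) = 26 \left(-36 - 1\right) = 26 \left(-37\right) = -962$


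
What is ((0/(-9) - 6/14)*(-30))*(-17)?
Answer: -1530/7 ≈ -218.57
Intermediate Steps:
((0/(-9) - 6/14)*(-30))*(-17) = ((0*(-⅑) - 6*1/14)*(-30))*(-17) = ((0 - 3/7)*(-30))*(-17) = -3/7*(-30)*(-17) = (90/7)*(-17) = -1530/7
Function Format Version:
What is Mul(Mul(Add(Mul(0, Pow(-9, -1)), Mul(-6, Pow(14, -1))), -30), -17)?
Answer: Rational(-1530, 7) ≈ -218.57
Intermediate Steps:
Mul(Mul(Add(Mul(0, Pow(-9, -1)), Mul(-6, Pow(14, -1))), -30), -17) = Mul(Mul(Add(Mul(0, Rational(-1, 9)), Mul(-6, Rational(1, 14))), -30), -17) = Mul(Mul(Add(0, Rational(-3, 7)), -30), -17) = Mul(Mul(Rational(-3, 7), -30), -17) = Mul(Rational(90, 7), -17) = Rational(-1530, 7)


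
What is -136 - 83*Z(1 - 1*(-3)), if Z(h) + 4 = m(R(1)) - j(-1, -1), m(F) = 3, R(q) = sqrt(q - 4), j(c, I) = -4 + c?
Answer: -468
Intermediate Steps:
R(q) = sqrt(-4 + q)
Z(h) = 4 (Z(h) = -4 + (3 - (-4 - 1)) = -4 + (3 - 1*(-5)) = -4 + (3 + 5) = -4 + 8 = 4)
-136 - 83*Z(1 - 1*(-3)) = -136 - 83*4 = -136 - 332 = -468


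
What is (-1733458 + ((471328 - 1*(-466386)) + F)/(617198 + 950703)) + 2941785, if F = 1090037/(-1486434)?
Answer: 2816105770833049957/2330581355034 ≈ 1.2083e+6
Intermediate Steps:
F = -1090037/1486434 (F = 1090037*(-1/1486434) = -1090037/1486434 ≈ -0.73332)
(-1733458 + ((471328 - 1*(-466386)) + F)/(617198 + 950703)) + 2941785 = (-1733458 + ((471328 - 1*(-466386)) - 1090037/1486434)/(617198 + 950703)) + 2941785 = (-1733458 + ((471328 + 466386) - 1090037/1486434)/1567901) + 2941785 = (-1733458 + (937714 - 1090037/1486434)*(1/1567901)) + 2941785 = (-1733458 + (1393848881839/1486434)*(1/1567901)) + 2941785 = (-1733458 + 1393848881839/2330581355034) + 2941785 = -4039963500685645733/2330581355034 + 2941785 = 2816105770833049957/2330581355034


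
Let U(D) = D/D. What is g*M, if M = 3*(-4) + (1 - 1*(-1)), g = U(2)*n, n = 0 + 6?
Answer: -60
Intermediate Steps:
U(D) = 1
n = 6
g = 6 (g = 1*6 = 6)
M = -10 (M = -12 + (1 + 1) = -12 + 2 = -10)
g*M = 6*(-10) = -60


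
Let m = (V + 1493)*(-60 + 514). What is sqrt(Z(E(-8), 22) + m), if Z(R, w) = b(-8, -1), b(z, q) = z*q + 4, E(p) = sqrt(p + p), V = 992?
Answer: sqrt(1128202) ≈ 1062.2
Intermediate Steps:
E(p) = sqrt(2)*sqrt(p) (E(p) = sqrt(2*p) = sqrt(2)*sqrt(p))
b(z, q) = 4 + q*z (b(z, q) = q*z + 4 = 4 + q*z)
Z(R, w) = 12 (Z(R, w) = 4 - 1*(-8) = 4 + 8 = 12)
m = 1128190 (m = (992 + 1493)*(-60 + 514) = 2485*454 = 1128190)
sqrt(Z(E(-8), 22) + m) = sqrt(12 + 1128190) = sqrt(1128202)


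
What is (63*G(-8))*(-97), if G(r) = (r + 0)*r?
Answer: -391104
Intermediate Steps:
G(r) = r**2 (G(r) = r*r = r**2)
(63*G(-8))*(-97) = (63*(-8)**2)*(-97) = (63*64)*(-97) = 4032*(-97) = -391104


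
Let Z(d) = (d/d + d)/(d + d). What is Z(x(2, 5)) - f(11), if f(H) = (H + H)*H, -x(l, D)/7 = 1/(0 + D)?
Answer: -1693/7 ≈ -241.86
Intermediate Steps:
x(l, D) = -7/D (x(l, D) = -7/(0 + D) = -7/D)
Z(d) = (1 + d)/(2*d) (Z(d) = (1 + d)/((2*d)) = (1 + d)*(1/(2*d)) = (1 + d)/(2*d))
f(H) = 2*H² (f(H) = (2*H)*H = 2*H²)
Z(x(2, 5)) - f(11) = (1 - 7/5)/(2*((-7/5))) - 2*11² = (1 - 7*⅕)/(2*((-7*⅕))) - 2*121 = (1 - 7/5)/(2*(-7/5)) - 1*242 = (½)*(-5/7)*(-⅖) - 242 = ⅐ - 242 = -1693/7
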